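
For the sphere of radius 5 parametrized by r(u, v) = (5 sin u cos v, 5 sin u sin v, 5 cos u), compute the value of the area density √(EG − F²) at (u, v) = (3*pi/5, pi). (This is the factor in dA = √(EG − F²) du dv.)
√(EG − F²)|_{(3*pi/5, pi)} = 25*sqrt(2*sqrt(5) + 10)/4

E = 25, F = 0, G = 25*sin(u)^2, so EG − F² = 625*sin(u)^2. Taking the positive square root: √(EG − F²) = 25*Abs(sin(u)). At (u, v) = (3*pi/5, pi): 25*sqrt(2*sqrt(5) + 10)/4.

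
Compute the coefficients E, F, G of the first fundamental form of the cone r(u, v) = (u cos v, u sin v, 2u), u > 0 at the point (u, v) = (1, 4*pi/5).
E = 5;  F = 0;  G = 1

Partials: r_u = (cos(v), sin(v), 2), r_v = (-u*sin(v), u*cos(v), 0). As functions of (u, v):
  E = r_u · r_u = 5,
  F = r_u · r_v = 0,
  G = r_v · r_v = u^2.
Evaluating at (u, v) = (1, 4*pi/5): E = 5, F = 0, G = 1.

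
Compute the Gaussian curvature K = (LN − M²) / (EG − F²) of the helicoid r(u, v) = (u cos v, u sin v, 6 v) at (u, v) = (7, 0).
K = -36/7225

Coefficients of the first fundamental form: E = 1, F = 0, G = u^2 + 36.
Coefficients of the second fundamental form: L = 0, M = -6/sqrt(u^2 + 36), N = 0.
Assemble K = (LN − M²)/(EG − F²) = -36/(u^2 + 36)^2. At (u, v) = (7, 0): K = -36/7225.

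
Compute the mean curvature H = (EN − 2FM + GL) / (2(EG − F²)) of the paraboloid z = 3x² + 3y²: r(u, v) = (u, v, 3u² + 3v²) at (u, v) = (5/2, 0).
H = 681*sqrt(226)/51076

With E = 36*u^2 + 1, F = 36*u*v, G = 36*v^2 + 1, L = 6/sqrt(36*u^2 + 36*v^2 + 1), M = 0, N = 6/sqrt(36*u^2 + 36*v^2 + 1), assemble
  H = (EN − 2FM + GL) / (2(EG − F²)) = 6*(18*u^2 + 18*v^2 + 1)/(36*u^2 + 36*v^2 + 1)^(3/2).
At (u, v) = (5/2, 0): H = 681*sqrt(226)/51076.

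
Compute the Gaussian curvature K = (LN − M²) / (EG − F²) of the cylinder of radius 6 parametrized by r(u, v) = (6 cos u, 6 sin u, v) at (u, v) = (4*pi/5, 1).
K = 0

Coefficients of the first fundamental form: E = 36, F = 0, G = 1.
Coefficients of the second fundamental form: L = -6, M = 0, N = 0.
Assemble K = (LN − M²)/(EG − F²) = 0. At (u, v) = (4*pi/5, 1): K = 0.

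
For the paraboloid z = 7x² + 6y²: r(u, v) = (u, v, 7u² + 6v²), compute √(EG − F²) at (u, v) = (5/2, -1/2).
√(EG − F²)|_{(5/2, -1/2)} = sqrt(1262)

E = 196*u^2 + 1, F = 168*u*v, G = 144*v^2 + 1; EG − F² = 196*u^2 + 144*v^2 + 1; √(EG − F²) = sqrt(196*u^2 + 144*v^2 + 1). At the given point: sqrt(1262).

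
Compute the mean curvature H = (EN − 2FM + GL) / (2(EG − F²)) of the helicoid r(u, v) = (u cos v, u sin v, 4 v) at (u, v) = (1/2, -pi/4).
H = 0

With E = 1, F = 0, G = u^2 + 16, L = 0, M = -4/sqrt(u^2 + 16), N = 0, assemble
  H = (EN − 2FM + GL) / (2(EG − F²)) = 0.
At (u, v) = (1/2, -pi/4): H = 0.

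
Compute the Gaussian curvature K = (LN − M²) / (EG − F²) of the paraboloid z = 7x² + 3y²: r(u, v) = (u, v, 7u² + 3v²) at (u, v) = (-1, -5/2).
K = 21/44521

Coefficients of the first fundamental form: E = 196*u^2 + 1, F = 84*u*v, G = 36*v^2 + 1.
Coefficients of the second fundamental form: L = 14/sqrt(196*u^2 + 36*v^2 + 1), M = 0, N = 6/sqrt(196*u^2 + 36*v^2 + 1).
Assemble K = (LN − M²)/(EG − F²) = 84/(38416*u^4 + 14112*u^2*v^2 + 392*u^2 + 1296*v^4 + 72*v^2 + 1). At (u, v) = (-1, -5/2): K = 21/44521.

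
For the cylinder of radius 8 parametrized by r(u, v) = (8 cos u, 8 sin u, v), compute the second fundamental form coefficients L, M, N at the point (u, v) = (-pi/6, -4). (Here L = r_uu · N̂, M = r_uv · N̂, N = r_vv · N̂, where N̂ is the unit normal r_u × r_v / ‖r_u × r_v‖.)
L = -8;  M = 0;  N = 0

Compute the unit normal N̂(u, v) = (cos(u), sin(u), 0), and the second partials r_uu, r_uv, r_vv. Take dot products:
  L(u, v) = r_uu · N̂ = -8,
  M(u, v) = r_uv · N̂ = 0,
  N(u, v) = r_vv · N̂ = 0.
Evaluating at (u, v) = (-pi/6, -4):
  L = -8, M = 0, N = 0.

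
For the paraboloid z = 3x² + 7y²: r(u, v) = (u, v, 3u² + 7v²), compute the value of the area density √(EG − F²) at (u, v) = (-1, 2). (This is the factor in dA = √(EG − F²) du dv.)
√(EG − F²)|_{(-1, 2)} = sqrt(821)

E = 36*u^2 + 1, F = 84*u*v, G = 196*v^2 + 1, so EG − F² = 36*u^2 + 196*v^2 + 1. Taking the positive square root: √(EG − F²) = sqrt(36*u^2 + 196*v^2 + 1). At (u, v) = (-1, 2): sqrt(821).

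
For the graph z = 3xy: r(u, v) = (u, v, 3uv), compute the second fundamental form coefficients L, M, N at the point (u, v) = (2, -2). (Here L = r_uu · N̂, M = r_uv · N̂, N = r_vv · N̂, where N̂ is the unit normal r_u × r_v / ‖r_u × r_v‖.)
L = 0;  M = 3*sqrt(73)/73;  N = 0

Compute the unit normal N̂(u, v) = (-3*v/sqrt(9*u^2 + 9*v^2 + 1), -3*u/sqrt(9*u^2 + 9*v^2 + 1), 1/sqrt(9*u^2 + 9*v^2 + 1)), and the second partials r_uu, r_uv, r_vv. Take dot products:
  L(u, v) = r_uu · N̂ = 0,
  M(u, v) = r_uv · N̂ = 3/sqrt(9*u^2 + 9*v^2 + 1),
  N(u, v) = r_vv · N̂ = 0.
Evaluating at (u, v) = (2, -2):
  L = 0, M = 3*sqrt(73)/73, N = 0.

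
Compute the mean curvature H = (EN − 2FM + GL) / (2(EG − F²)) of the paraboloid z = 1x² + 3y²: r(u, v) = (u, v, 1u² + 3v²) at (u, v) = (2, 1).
H = 88*sqrt(53)/2809

With E = 4*u^2 + 1, F = 12*u*v, G = 36*v^2 + 1, L = 2/sqrt(4*u^2 + 36*v^2 + 1), M = 0, N = 6/sqrt(4*u^2 + 36*v^2 + 1), assemble
  H = (EN − 2FM + GL) / (2(EG − F²)) = 4*(3*u^2 + 9*v^2 + 1)/(4*u^2 + 36*v^2 + 1)^(3/2).
At (u, v) = (2, 1): H = 88*sqrt(53)/2809.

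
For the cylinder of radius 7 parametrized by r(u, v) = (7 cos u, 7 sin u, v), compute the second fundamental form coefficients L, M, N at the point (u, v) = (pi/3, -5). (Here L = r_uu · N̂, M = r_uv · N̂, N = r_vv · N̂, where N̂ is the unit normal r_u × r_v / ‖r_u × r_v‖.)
L = -7;  M = 0;  N = 0

Compute the unit normal N̂(u, v) = (cos(u), sin(u), 0), and the second partials r_uu, r_uv, r_vv. Take dot products:
  L(u, v) = r_uu · N̂ = -7,
  M(u, v) = r_uv · N̂ = 0,
  N(u, v) = r_vv · N̂ = 0.
Evaluating at (u, v) = (pi/3, -5):
  L = -7, M = 0, N = 0.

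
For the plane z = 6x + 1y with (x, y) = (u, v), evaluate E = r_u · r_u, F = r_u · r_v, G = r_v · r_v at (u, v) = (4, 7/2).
E = 37;  F = 6;  G = 2

Partials: r_u = (1, 0, 6), r_v = (0, 1, 1). As functions of (u, v):
  E = r_u · r_u = 37,
  F = r_u · r_v = 6,
  G = r_v · r_v = 2.
Evaluating at (u, v) = (4, 7/2): E = 37, F = 6, G = 2.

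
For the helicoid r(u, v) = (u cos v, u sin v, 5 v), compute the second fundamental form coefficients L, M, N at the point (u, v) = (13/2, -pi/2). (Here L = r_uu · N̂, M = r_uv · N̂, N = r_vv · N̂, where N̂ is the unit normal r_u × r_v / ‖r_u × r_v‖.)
L = 0;  M = -10*sqrt(269)/269;  N = 0

Compute the unit normal N̂(u, v) = (5*sin(v)/sqrt(u^2 + 25), -5*cos(v)/sqrt(u^2 + 25), u/sqrt(u^2 + 25)), and the second partials r_uu, r_uv, r_vv. Take dot products:
  L(u, v) = r_uu · N̂ = 0,
  M(u, v) = r_uv · N̂ = -5/sqrt(u^2 + 25),
  N(u, v) = r_vv · N̂ = 0.
Evaluating at (u, v) = (13/2, -pi/2):
  L = 0, M = -10*sqrt(269)/269, N = 0.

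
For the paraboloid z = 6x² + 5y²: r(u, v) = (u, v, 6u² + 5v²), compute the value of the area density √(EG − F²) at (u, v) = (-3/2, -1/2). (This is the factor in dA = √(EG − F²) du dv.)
√(EG − F²)|_{(-3/2, -1/2)} = 5*sqrt(14)

E = 144*u^2 + 1, F = 120*u*v, G = 100*v^2 + 1, so EG − F² = 144*u^2 + 100*v^2 + 1. Taking the positive square root: √(EG − F²) = sqrt(144*u^2 + 100*v^2 + 1). At (u, v) = (-3/2, -1/2): 5*sqrt(14).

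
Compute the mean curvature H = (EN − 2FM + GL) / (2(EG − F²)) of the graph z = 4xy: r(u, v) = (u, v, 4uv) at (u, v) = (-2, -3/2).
H = -192*sqrt(101)/10201

With E = 16*v^2 + 1, F = 16*u*v, G = 16*u^2 + 1, L = 0, M = 4/sqrt(16*u^2 + 16*v^2 + 1), N = 0, assemble
  H = (EN − 2FM + GL) / (2(EG − F²)) = -64*u*v/(16*u^2 + 16*v^2 + 1)^(3/2).
At (u, v) = (-2, -3/2): H = -192*sqrt(101)/10201.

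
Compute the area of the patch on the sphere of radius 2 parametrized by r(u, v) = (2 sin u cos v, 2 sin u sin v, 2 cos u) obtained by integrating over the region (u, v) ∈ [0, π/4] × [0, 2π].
Area = 4*pi*(2 - sqrt(2))

Area = ∫∫ √(EG − F²) du dv with √(EG − F²) = 4*Abs(sin(u)). Integrating over [0, π/4] × [0, 2π] gives 4*pi*(2 - sqrt(2)).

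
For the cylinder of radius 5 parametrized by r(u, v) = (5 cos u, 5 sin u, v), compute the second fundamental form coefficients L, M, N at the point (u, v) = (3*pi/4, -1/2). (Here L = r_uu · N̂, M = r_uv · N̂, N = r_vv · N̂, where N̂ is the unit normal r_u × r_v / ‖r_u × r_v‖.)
L = -5;  M = 0;  N = 0

Compute the unit normal N̂(u, v) = (cos(u), sin(u), 0), and the second partials r_uu, r_uv, r_vv. Take dot products:
  L(u, v) = r_uu · N̂ = -5,
  M(u, v) = r_uv · N̂ = 0,
  N(u, v) = r_vv · N̂ = 0.
Evaluating at (u, v) = (3*pi/4, -1/2):
  L = -5, M = 0, N = 0.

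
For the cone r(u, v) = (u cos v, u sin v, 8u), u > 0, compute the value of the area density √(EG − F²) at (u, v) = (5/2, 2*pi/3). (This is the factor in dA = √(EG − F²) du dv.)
√(EG − F²)|_{(5/2, 2*pi/3)} = 5*sqrt(65)/2

E = 65, F = 0, G = u^2, so EG − F² = 65*u^2. Taking the positive square root: √(EG − F²) = sqrt(65)*Abs(u). At (u, v) = (5/2, 2*pi/3): 5*sqrt(65)/2.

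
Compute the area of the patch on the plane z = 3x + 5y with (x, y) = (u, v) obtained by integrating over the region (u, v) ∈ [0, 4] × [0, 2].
Area = 8*sqrt(35)

Area = ∫∫ √(EG − F²) du dv with √(EG − F²) = sqrt(35). Integrating over [0, 4] × [0, 2] gives 8*sqrt(35).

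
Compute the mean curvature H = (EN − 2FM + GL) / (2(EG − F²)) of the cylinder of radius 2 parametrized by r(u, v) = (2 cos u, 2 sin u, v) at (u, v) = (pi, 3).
H = -1/4

With E = 4, F = 0, G = 1, L = -2, M = 0, N = 0, assemble
  H = (EN − 2FM + GL) / (2(EG − F²)) = -1/4.
At (u, v) = (pi, 3): H = -1/4.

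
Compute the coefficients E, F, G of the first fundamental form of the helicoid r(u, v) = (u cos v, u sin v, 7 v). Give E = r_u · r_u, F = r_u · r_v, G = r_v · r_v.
E = 1;  F = 0;  G = u^2 + 49

Compute partials: r_u = (cos(v), sin(v), 0), r_v = (-u*sin(v), u*cos(v), 7). Then
  E = r_u · r_u = 1,
  F = r_u · r_v = 0,
  G = r_v · r_v = u^2 + 49.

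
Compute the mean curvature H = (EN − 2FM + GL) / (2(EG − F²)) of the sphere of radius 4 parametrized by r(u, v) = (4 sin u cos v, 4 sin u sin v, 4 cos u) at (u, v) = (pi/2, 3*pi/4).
H = -1/4

With E = 16, F = 0, G = 16*sin(u)^2, L = -4*sin(u)/Abs(sin(u)), M = 0, N = -4*sin(u)^3/Abs(sin(u)), assemble
  H = (EN − 2FM + GL) / (2(EG − F²)) = -sin(u)/(4*Abs(sin(u))).
At (u, v) = (pi/2, 3*pi/4): H = -1/4.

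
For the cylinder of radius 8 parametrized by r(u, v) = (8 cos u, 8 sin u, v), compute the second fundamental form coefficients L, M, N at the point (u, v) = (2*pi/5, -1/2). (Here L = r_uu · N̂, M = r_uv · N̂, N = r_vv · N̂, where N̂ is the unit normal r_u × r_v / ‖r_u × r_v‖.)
L = -8;  M = 0;  N = 0

Compute the unit normal N̂(u, v) = (cos(u), sin(u), 0), and the second partials r_uu, r_uv, r_vv. Take dot products:
  L(u, v) = r_uu · N̂ = -8,
  M(u, v) = r_uv · N̂ = 0,
  N(u, v) = r_vv · N̂ = 0.
Evaluating at (u, v) = (2*pi/5, -1/2):
  L = -8, M = 0, N = 0.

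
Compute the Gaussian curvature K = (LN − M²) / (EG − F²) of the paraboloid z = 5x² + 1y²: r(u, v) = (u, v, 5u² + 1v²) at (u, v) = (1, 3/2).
K = 1/605

Coefficients of the first fundamental form: E = 100*u^2 + 1, F = 20*u*v, G = 4*v^2 + 1.
Coefficients of the second fundamental form: L = 10/sqrt(100*u^2 + 4*v^2 + 1), M = 0, N = 2/sqrt(100*u^2 + 4*v^2 + 1).
Assemble K = (LN − M²)/(EG − F²) = 20/(10000*u^4 + 800*u^2*v^2 + 200*u^2 + 16*v^4 + 8*v^2 + 1). At (u, v) = (1, 3/2): K = 1/605.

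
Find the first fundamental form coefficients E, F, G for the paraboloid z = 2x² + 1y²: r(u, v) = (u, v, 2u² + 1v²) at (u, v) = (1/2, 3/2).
E = 5;  F = 6;  G = 10

Partials: r_u = (1, 0, 4*u), r_v = (0, 1, 2*v). As functions of (u, v):
  E = r_u · r_u = 16*u^2 + 1,
  F = r_u · r_v = 8*u*v,
  G = r_v · r_v = 4*v^2 + 1.
Evaluating at (u, v) = (1/2, 3/2): E = 5, F = 6, G = 10.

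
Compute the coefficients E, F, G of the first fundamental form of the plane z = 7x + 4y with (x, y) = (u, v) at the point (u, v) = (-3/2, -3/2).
E = 50;  F = 28;  G = 17

Partials: r_u = (1, 0, 7), r_v = (0, 1, 4). As functions of (u, v):
  E = r_u · r_u = 50,
  F = r_u · r_v = 28,
  G = r_v · r_v = 17.
Evaluating at (u, v) = (-3/2, -3/2): E = 50, F = 28, G = 17.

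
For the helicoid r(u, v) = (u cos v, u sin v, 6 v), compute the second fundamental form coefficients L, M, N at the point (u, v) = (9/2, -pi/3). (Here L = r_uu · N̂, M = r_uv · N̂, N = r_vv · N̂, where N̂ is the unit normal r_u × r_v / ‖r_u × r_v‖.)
L = 0;  M = -4/5;  N = 0

Compute the unit normal N̂(u, v) = (6*sin(v)/sqrt(u^2 + 36), -6*cos(v)/sqrt(u^2 + 36), u/sqrt(u^2 + 36)), and the second partials r_uu, r_uv, r_vv. Take dot products:
  L(u, v) = r_uu · N̂ = 0,
  M(u, v) = r_uv · N̂ = -6/sqrt(u^2 + 36),
  N(u, v) = r_vv · N̂ = 0.
Evaluating at (u, v) = (9/2, -pi/3):
  L = 0, M = -4/5, N = 0.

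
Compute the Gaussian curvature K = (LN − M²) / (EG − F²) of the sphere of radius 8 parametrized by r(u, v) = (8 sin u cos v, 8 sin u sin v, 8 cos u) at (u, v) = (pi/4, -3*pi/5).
K = 1/64

Coefficients of the first fundamental form: E = 64, F = 0, G = 64*sin(u)^2.
Coefficients of the second fundamental form: L = -8*sin(u)/Abs(sin(u)), M = 0, N = -8*sin(u)^3/Abs(sin(u)).
Assemble K = (LN − M²)/(EG − F²) = 1/64. At (u, v) = (pi/4, -3*pi/5): K = 1/64.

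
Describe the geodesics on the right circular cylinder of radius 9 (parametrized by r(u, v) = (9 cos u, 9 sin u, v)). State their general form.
The cylinder is flat (K = 0) and locally isometric to the plane via the development (u, v) ↦ (9 u, v). Geodesics are the pre-images of straight lines: circles (v constant), vertical lines (u constant), and helices (v = c · u + d) for constants c, d.

A right cylinder has E = 9², F = 0, G = 1, so EG − F² = 9², and L = −9, M = N = 0, giving K = (LN − M²)/(EG − F²) = 0 everywhere. A flat surface is locally isometric to the Euclidean plane via the map (u, v) ↦ (9 u, v). Straight lines in the (x̃, ỹ) plane pull back to: (a) horizontal circles (v = const), (b) vertical generators (u = const), and (c) helices (9 u tan θ = v, i.e. v = c · u + d).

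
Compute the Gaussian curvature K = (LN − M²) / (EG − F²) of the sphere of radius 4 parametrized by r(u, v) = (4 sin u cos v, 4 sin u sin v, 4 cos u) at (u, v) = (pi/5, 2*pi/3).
K = 1/16

Coefficients of the first fundamental form: E = 16, F = 0, G = 16*sin(u)^2.
Coefficients of the second fundamental form: L = -4*sin(u)/Abs(sin(u)), M = 0, N = -4*sin(u)^3/Abs(sin(u)).
Assemble K = (LN − M²)/(EG − F²) = 1/16. At (u, v) = (pi/5, 2*pi/3): K = 1/16.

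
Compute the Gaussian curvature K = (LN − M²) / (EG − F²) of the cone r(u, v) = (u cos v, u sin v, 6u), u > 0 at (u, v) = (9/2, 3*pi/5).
K = 0

Coefficients of the first fundamental form: E = 37, F = 0, G = u^2.
Coefficients of the second fundamental form: L = 0, M = 0, N = 6*sqrt(37)*u^2/(37*Abs(u)).
Assemble K = (LN − M²)/(EG − F²) = 0. At (u, v) = (9/2, 3*pi/5): K = 0.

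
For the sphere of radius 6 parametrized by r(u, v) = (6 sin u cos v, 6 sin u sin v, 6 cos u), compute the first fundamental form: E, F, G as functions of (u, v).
E = 36;  F = 0;  G = 36*sin(u)^2

Compute partials: r_u = (6*cos(u)*cos(v), 6*sin(v)*cos(u), -6*sin(u)), r_v = (-6*sin(u)*sin(v), 6*sin(u)*cos(v), 0). Then
  E = r_u · r_u = 36,
  F = r_u · r_v = 0,
  G = r_v · r_v = 36*sin(u)^2.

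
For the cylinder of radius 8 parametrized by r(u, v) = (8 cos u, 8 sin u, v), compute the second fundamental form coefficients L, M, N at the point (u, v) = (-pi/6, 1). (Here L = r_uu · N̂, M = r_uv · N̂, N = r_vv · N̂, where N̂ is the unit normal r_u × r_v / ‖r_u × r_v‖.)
L = -8;  M = 0;  N = 0

Compute the unit normal N̂(u, v) = (cos(u), sin(u), 0), and the second partials r_uu, r_uv, r_vv. Take dot products:
  L(u, v) = r_uu · N̂ = -8,
  M(u, v) = r_uv · N̂ = 0,
  N(u, v) = r_vv · N̂ = 0.
Evaluating at (u, v) = (-pi/6, 1):
  L = -8, M = 0, N = 0.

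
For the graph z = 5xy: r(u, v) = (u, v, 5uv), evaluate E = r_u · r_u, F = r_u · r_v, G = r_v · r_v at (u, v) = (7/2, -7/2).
E = 1229/4;  F = -1225/4;  G = 1229/4

Partials: r_u = (1, 0, 5*v), r_v = (0, 1, 5*u). As functions of (u, v):
  E = r_u · r_u = 25*v^2 + 1,
  F = r_u · r_v = 25*u*v,
  G = r_v · r_v = 25*u^2 + 1.
Evaluating at (u, v) = (7/2, -7/2): E = 1229/4, F = -1225/4, G = 1229/4.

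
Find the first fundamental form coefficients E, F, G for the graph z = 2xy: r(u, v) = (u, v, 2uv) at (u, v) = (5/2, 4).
E = 65;  F = 40;  G = 26

Partials: r_u = (1, 0, 2*v), r_v = (0, 1, 2*u). As functions of (u, v):
  E = r_u · r_u = 4*v^2 + 1,
  F = r_u · r_v = 4*u*v,
  G = r_v · r_v = 4*u^2 + 1.
Evaluating at (u, v) = (5/2, 4): E = 65, F = 40, G = 26.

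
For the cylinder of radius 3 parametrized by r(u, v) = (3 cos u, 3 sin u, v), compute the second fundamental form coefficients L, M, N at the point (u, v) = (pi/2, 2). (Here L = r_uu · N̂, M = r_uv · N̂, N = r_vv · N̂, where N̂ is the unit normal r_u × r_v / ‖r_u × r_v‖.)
L = -3;  M = 0;  N = 0

Compute the unit normal N̂(u, v) = (cos(u), sin(u), 0), and the second partials r_uu, r_uv, r_vv. Take dot products:
  L(u, v) = r_uu · N̂ = -3,
  M(u, v) = r_uv · N̂ = 0,
  N(u, v) = r_vv · N̂ = 0.
Evaluating at (u, v) = (pi/2, 2):
  L = -3, M = 0, N = 0.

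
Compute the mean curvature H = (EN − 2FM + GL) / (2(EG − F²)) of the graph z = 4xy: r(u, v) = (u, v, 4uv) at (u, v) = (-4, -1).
H = -256*sqrt(273)/74529

With E = 16*v^2 + 1, F = 16*u*v, G = 16*u^2 + 1, L = 0, M = 4/sqrt(16*u^2 + 16*v^2 + 1), N = 0, assemble
  H = (EN − 2FM + GL) / (2(EG − F²)) = -64*u*v/(16*u^2 + 16*v^2 + 1)^(3/2).
At (u, v) = (-4, -1): H = -256*sqrt(273)/74529.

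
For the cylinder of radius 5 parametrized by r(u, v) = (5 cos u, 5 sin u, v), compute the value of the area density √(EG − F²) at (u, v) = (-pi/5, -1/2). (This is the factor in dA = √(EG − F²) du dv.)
√(EG − F²)|_{(-pi/5, -1/2)} = 5

E = 25, F = 0, G = 1, so EG − F² = 25. Taking the positive square root: √(EG − F²) = 5. At (u, v) = (-pi/5, -1/2): 5.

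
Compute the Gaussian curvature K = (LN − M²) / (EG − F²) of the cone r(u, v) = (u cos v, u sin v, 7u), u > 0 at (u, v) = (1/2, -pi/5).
K = 0

Coefficients of the first fundamental form: E = 50, F = 0, G = u^2.
Coefficients of the second fundamental form: L = 0, M = 0, N = 7*sqrt(2)*u^2/(10*Abs(u)).
Assemble K = (LN − M²)/(EG − F²) = 0. At (u, v) = (1/2, -pi/5): K = 0.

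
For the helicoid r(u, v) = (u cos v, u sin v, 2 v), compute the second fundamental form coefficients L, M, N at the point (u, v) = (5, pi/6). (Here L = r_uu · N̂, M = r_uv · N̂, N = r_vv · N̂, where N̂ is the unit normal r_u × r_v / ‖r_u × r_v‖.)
L = 0;  M = -2*sqrt(29)/29;  N = 0

Compute the unit normal N̂(u, v) = (2*sin(v)/sqrt(u^2 + 4), -2*cos(v)/sqrt(u^2 + 4), u/sqrt(u^2 + 4)), and the second partials r_uu, r_uv, r_vv. Take dot products:
  L(u, v) = r_uu · N̂ = 0,
  M(u, v) = r_uv · N̂ = -2/sqrt(u^2 + 4),
  N(u, v) = r_vv · N̂ = 0.
Evaluating at (u, v) = (5, pi/6):
  L = 0, M = -2*sqrt(29)/29, N = 0.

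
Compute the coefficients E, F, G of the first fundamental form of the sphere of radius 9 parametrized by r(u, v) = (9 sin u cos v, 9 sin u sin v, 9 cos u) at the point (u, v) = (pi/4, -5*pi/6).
E = 81;  F = 0;  G = 81/2

Partials: r_u = (9*cos(u)*cos(v), 9*sin(v)*cos(u), -9*sin(u)), r_v = (-9*sin(u)*sin(v), 9*sin(u)*cos(v), 0). As functions of (u, v):
  E = r_u · r_u = 81,
  F = r_u · r_v = 0,
  G = r_v · r_v = 81*sin(u)^2.
Evaluating at (u, v) = (pi/4, -5*pi/6): E = 81, F = 0, G = 81/2.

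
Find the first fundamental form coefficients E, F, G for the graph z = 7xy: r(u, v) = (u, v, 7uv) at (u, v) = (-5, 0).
E = 1;  F = 0;  G = 1226

Partials: r_u = (1, 0, 7*v), r_v = (0, 1, 7*u). As functions of (u, v):
  E = r_u · r_u = 49*v^2 + 1,
  F = r_u · r_v = 49*u*v,
  G = r_v · r_v = 49*u^2 + 1.
Evaluating at (u, v) = (-5, 0): E = 1, F = 0, G = 1226.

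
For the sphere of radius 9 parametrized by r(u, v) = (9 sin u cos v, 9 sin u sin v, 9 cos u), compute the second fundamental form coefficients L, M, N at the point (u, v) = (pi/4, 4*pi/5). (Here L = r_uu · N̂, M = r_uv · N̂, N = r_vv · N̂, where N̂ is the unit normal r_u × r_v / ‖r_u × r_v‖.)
L = -9;  M = 0;  N = -9/2

Compute the unit normal N̂(u, v) = (sin(u)^2*cos(v)/Abs(sin(u)), sin(u)^2*sin(v)/Abs(sin(u)), sin(2*u)/(2*Abs(sin(u)))), and the second partials r_uu, r_uv, r_vv. Take dot products:
  L(u, v) = r_uu · N̂ = -9*sin(u)/Abs(sin(u)),
  M(u, v) = r_uv · N̂ = 0,
  N(u, v) = r_vv · N̂ = -9*sin(u)^3/Abs(sin(u)).
Evaluating at (u, v) = (pi/4, 4*pi/5):
  L = -9, M = 0, N = -9/2.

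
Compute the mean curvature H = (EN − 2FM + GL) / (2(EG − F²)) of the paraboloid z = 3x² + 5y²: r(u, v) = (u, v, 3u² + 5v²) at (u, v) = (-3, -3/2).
H = 2303*sqrt(22)/60500

With E = 36*u^2 + 1, F = 60*u*v, G = 100*v^2 + 1, L = 6/sqrt(36*u^2 + 100*v^2 + 1), M = 0, N = 10/sqrt(36*u^2 + 100*v^2 + 1), assemble
  H = (EN − 2FM + GL) / (2(EG − F²)) = 4*(45*u^2 + 75*v^2 + 2)/(36*u^2 + 100*v^2 + 1)^(3/2).
At (u, v) = (-3, -3/2): H = 2303*sqrt(22)/60500.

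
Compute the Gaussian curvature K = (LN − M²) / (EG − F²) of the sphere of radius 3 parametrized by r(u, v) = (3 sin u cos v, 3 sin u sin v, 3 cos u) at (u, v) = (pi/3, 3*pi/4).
K = 1/9

Coefficients of the first fundamental form: E = 9, F = 0, G = 9*sin(u)^2.
Coefficients of the second fundamental form: L = -3*sin(u)/Abs(sin(u)), M = 0, N = -3*sin(u)^3/Abs(sin(u)).
Assemble K = (LN − M²)/(EG − F²) = 1/9. At (u, v) = (pi/3, 3*pi/4): K = 1/9.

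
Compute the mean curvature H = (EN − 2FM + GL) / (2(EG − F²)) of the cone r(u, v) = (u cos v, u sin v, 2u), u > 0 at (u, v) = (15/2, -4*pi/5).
H = 2*sqrt(5)/75

With E = 5, F = 0, G = u^2, L = 0, M = 0, N = 2*sqrt(5)*u^2/(5*Abs(u)), assemble
  H = (EN − 2FM + GL) / (2(EG − F²)) = sqrt(5)/(5*Abs(u)).
At (u, v) = (15/2, -4*pi/5): H = 2*sqrt(5)/75.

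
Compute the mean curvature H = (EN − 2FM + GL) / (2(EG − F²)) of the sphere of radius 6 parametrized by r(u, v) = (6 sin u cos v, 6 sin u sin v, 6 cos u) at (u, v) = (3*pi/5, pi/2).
H = -1/6

With E = 36, F = 0, G = 36*sin(u)^2, L = -6*sin(u)/Abs(sin(u)), M = 0, N = -6*sin(u)^3/Abs(sin(u)), assemble
  H = (EN − 2FM + GL) / (2(EG − F²)) = -sin(u)/(6*Abs(sin(u))).
At (u, v) = (3*pi/5, pi/2): H = -1/6.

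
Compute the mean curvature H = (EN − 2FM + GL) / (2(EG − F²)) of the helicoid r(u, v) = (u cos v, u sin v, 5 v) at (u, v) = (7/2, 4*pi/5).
H = 0

With E = 1, F = 0, G = u^2 + 25, L = 0, M = -5/sqrt(u^2 + 25), N = 0, assemble
  H = (EN − 2FM + GL) / (2(EG − F²)) = 0.
At (u, v) = (7/2, 4*pi/5): H = 0.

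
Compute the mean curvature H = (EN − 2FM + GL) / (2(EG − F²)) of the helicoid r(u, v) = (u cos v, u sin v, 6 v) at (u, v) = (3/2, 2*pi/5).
H = 0

With E = 1, F = 0, G = u^2 + 36, L = 0, M = -6/sqrt(u^2 + 36), N = 0, assemble
  H = (EN − 2FM + GL) / (2(EG − F²)) = 0.
At (u, v) = (3/2, 2*pi/5): H = 0.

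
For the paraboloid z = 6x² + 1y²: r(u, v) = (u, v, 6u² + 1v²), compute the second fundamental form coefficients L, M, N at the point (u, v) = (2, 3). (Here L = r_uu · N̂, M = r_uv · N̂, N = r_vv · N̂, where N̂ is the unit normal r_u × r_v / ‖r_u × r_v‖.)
L = 12*sqrt(613)/613;  M = 0;  N = 2*sqrt(613)/613

Compute the unit normal N̂(u, v) = (-12*u/sqrt(144*u^2 + 4*v^2 + 1), -2*v/sqrt(144*u^2 + 4*v^2 + 1), 1/sqrt(144*u^2 + 4*v^2 + 1)), and the second partials r_uu, r_uv, r_vv. Take dot products:
  L(u, v) = r_uu · N̂ = 12/sqrt(144*u^2 + 4*v^2 + 1),
  M(u, v) = r_uv · N̂ = 0,
  N(u, v) = r_vv · N̂ = 2/sqrt(144*u^2 + 4*v^2 + 1).
Evaluating at (u, v) = (2, 3):
  L = 12*sqrt(613)/613, M = 0, N = 2*sqrt(613)/613.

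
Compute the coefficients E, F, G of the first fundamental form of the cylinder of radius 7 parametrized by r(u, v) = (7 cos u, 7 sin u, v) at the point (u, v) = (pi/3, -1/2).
E = 49;  F = 0;  G = 1

Partials: r_u = (-7*sin(u), 7*cos(u), 0), r_v = (0, 0, 1). As functions of (u, v):
  E = r_u · r_u = 49,
  F = r_u · r_v = 0,
  G = r_v · r_v = 1.
Evaluating at (u, v) = (pi/3, -1/2): E = 49, F = 0, G = 1.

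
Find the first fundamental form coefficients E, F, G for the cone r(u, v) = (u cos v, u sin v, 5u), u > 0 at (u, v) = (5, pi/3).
E = 26;  F = 0;  G = 25

Partials: r_u = (cos(v), sin(v), 5), r_v = (-u*sin(v), u*cos(v), 0). As functions of (u, v):
  E = r_u · r_u = 26,
  F = r_u · r_v = 0,
  G = r_v · r_v = u^2.
Evaluating at (u, v) = (5, pi/3): E = 26, F = 0, G = 25.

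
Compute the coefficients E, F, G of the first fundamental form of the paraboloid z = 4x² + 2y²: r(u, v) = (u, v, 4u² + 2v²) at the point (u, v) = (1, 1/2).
E = 65;  F = 16;  G = 5

Partials: r_u = (1, 0, 8*u), r_v = (0, 1, 4*v). As functions of (u, v):
  E = r_u · r_u = 64*u^2 + 1,
  F = r_u · r_v = 32*u*v,
  G = r_v · r_v = 16*v^2 + 1.
Evaluating at (u, v) = (1, 1/2): E = 65, F = 16, G = 5.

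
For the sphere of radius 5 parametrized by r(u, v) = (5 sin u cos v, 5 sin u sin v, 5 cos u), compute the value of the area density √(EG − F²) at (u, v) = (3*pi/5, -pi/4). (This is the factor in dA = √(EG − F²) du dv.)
√(EG − F²)|_{(3*pi/5, -pi/4)} = 25*sqrt(2*sqrt(5) + 10)/4

E = 25, F = 0, G = 25*sin(u)^2, so EG − F² = 625*sin(u)^2. Taking the positive square root: √(EG − F²) = 25*Abs(sin(u)). At (u, v) = (3*pi/5, -pi/4): 25*sqrt(2*sqrt(5) + 10)/4.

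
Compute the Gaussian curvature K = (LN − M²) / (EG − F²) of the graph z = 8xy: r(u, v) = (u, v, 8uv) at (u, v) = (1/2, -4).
K = -64/1083681

Coefficients of the first fundamental form: E = 64*v^2 + 1, F = 64*u*v, G = 64*u^2 + 1.
Coefficients of the second fundamental form: L = 0, M = 8/sqrt(64*u^2 + 64*v^2 + 1), N = 0.
Assemble K = (LN − M²)/(EG − F²) = -64/(4096*u^4 + 8192*u^2*v^2 + 128*u^2 + 4096*v^4 + 128*v^2 + 1). At (u, v) = (1/2, -4): K = -64/1083681.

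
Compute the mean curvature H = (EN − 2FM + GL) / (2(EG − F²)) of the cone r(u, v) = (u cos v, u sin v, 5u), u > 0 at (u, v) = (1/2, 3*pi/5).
H = 5*sqrt(26)/26

With E = 26, F = 0, G = u^2, L = 0, M = 0, N = 5*sqrt(26)*u^2/(26*Abs(u)), assemble
  H = (EN − 2FM + GL) / (2(EG − F²)) = 5*sqrt(26)/(52*Abs(u)).
At (u, v) = (1/2, 3*pi/5): H = 5*sqrt(26)/26.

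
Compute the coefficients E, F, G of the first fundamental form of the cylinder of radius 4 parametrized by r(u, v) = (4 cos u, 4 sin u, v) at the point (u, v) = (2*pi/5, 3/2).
E = 16;  F = 0;  G = 1

Partials: r_u = (-4*sin(u), 4*cos(u), 0), r_v = (0, 0, 1). As functions of (u, v):
  E = r_u · r_u = 16,
  F = r_u · r_v = 0,
  G = r_v · r_v = 1.
Evaluating at (u, v) = (2*pi/5, 3/2): E = 16, F = 0, G = 1.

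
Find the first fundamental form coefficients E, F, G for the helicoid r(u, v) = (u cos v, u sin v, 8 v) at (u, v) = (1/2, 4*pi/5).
E = 1;  F = 0;  G = 257/4

Partials: r_u = (cos(v), sin(v), 0), r_v = (-u*sin(v), u*cos(v), 8). As functions of (u, v):
  E = r_u · r_u = 1,
  F = r_u · r_v = 0,
  G = r_v · r_v = u^2 + 64.
Evaluating at (u, v) = (1/2, 4*pi/5): E = 1, F = 0, G = 257/4.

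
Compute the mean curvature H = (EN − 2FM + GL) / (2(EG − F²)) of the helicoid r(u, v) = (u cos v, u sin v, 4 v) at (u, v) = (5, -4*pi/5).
H = 0

With E = 1, F = 0, G = u^2 + 16, L = 0, M = -4/sqrt(u^2 + 16), N = 0, assemble
  H = (EN − 2FM + GL) / (2(EG − F²)) = 0.
At (u, v) = (5, -4*pi/5): H = 0.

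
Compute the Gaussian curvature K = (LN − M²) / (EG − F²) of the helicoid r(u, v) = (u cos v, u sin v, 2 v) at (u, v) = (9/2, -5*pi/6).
K = -64/9409

Coefficients of the first fundamental form: E = 1, F = 0, G = u^2 + 4.
Coefficients of the second fundamental form: L = 0, M = -2/sqrt(u^2 + 4), N = 0.
Assemble K = (LN − M²)/(EG − F²) = -4/(u^2 + 4)^2. At (u, v) = (9/2, -5*pi/6): K = -64/9409.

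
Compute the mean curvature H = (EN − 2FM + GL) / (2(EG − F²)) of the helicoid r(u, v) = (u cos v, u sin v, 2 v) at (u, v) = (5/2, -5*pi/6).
H = 0

With E = 1, F = 0, G = u^2 + 4, L = 0, M = -2/sqrt(u^2 + 4), N = 0, assemble
  H = (EN − 2FM + GL) / (2(EG − F²)) = 0.
At (u, v) = (5/2, -5*pi/6): H = 0.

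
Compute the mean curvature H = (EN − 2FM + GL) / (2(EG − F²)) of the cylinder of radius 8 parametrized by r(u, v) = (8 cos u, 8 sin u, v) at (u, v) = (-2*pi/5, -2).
H = -1/16

With E = 64, F = 0, G = 1, L = -8, M = 0, N = 0, assemble
  H = (EN − 2FM + GL) / (2(EG − F²)) = -1/16.
At (u, v) = (-2*pi/5, -2): H = -1/16.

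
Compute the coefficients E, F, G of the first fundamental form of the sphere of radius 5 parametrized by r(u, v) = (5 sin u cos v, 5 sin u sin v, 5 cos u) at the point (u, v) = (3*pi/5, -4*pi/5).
E = 25;  F = 0;  G = 25*sqrt(5)/8 + 125/8

Partials: r_u = (5*cos(u)*cos(v), 5*sin(v)*cos(u), -5*sin(u)), r_v = (-5*sin(u)*sin(v), 5*sin(u)*cos(v), 0). As functions of (u, v):
  E = r_u · r_u = 25,
  F = r_u · r_v = 0,
  G = r_v · r_v = 25*sin(u)^2.
Evaluating at (u, v) = (3*pi/5, -4*pi/5): E = 25, F = 0, G = 25*sqrt(5)/8 + 125/8.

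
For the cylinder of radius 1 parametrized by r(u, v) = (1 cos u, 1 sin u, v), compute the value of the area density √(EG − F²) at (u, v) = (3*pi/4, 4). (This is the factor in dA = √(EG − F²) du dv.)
√(EG − F²)|_{(3*pi/4, 4)} = 1

E = 1, F = 0, G = 1, so EG − F² = 1. Taking the positive square root: √(EG − F²) = 1. At (u, v) = (3*pi/4, 4): 1.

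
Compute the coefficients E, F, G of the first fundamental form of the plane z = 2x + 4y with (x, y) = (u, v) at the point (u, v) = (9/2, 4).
E = 5;  F = 8;  G = 17

Partials: r_u = (1, 0, 2), r_v = (0, 1, 4). As functions of (u, v):
  E = r_u · r_u = 5,
  F = r_u · r_v = 8,
  G = r_v · r_v = 17.
Evaluating at (u, v) = (9/2, 4): E = 5, F = 8, G = 17.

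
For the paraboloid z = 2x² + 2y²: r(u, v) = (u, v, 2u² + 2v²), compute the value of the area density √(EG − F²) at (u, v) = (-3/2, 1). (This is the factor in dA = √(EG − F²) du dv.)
√(EG − F²)|_{(-3/2, 1)} = sqrt(53)

E = 16*u^2 + 1, F = 16*u*v, G = 16*v^2 + 1, so EG − F² = 16*u^2 + 16*v^2 + 1. Taking the positive square root: √(EG − F²) = sqrt(16*u^2 + 16*v^2 + 1). At (u, v) = (-3/2, 1): sqrt(53).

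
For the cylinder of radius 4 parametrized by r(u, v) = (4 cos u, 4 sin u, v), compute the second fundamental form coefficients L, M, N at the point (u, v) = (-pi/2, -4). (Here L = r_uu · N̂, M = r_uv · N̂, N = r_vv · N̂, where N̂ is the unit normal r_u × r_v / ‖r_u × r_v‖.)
L = -4;  M = 0;  N = 0

Compute the unit normal N̂(u, v) = (cos(u), sin(u), 0), and the second partials r_uu, r_uv, r_vv. Take dot products:
  L(u, v) = r_uu · N̂ = -4,
  M(u, v) = r_uv · N̂ = 0,
  N(u, v) = r_vv · N̂ = 0.
Evaluating at (u, v) = (-pi/2, -4):
  L = -4, M = 0, N = 0.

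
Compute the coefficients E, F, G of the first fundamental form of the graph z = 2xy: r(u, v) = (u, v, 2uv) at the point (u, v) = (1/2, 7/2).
E = 50;  F = 7;  G = 2

Partials: r_u = (1, 0, 2*v), r_v = (0, 1, 2*u). As functions of (u, v):
  E = r_u · r_u = 4*v^2 + 1,
  F = r_u · r_v = 4*u*v,
  G = r_v · r_v = 4*u^2 + 1.
Evaluating at (u, v) = (1/2, 7/2): E = 50, F = 7, G = 2.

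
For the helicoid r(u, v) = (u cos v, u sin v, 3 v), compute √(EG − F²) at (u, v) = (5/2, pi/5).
√(EG − F²)|_{(5/2, pi/5)} = sqrt(61)/2

E = 1, F = 0, G = u^2 + 9; EG − F² = u^2 + 9; √(EG − F²) = sqrt(u^2 + 9). At the given point: sqrt(61)/2.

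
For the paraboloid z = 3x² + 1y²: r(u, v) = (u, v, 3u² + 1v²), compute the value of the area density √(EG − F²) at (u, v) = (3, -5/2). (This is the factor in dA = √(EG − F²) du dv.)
√(EG − F²)|_{(3, -5/2)} = 5*sqrt(14)

E = 36*u^2 + 1, F = 12*u*v, G = 4*v^2 + 1, so EG − F² = 36*u^2 + 4*v^2 + 1. Taking the positive square root: √(EG − F²) = sqrt(36*u^2 + 4*v^2 + 1). At (u, v) = (3, -5/2): 5*sqrt(14).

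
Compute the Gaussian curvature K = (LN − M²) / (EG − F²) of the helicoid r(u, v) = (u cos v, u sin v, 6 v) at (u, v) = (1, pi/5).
K = -36/1369

Coefficients of the first fundamental form: E = 1, F = 0, G = u^2 + 36.
Coefficients of the second fundamental form: L = 0, M = -6/sqrt(u^2 + 36), N = 0.
Assemble K = (LN − M²)/(EG − F²) = -36/(u^2 + 36)^2. At (u, v) = (1, pi/5): K = -36/1369.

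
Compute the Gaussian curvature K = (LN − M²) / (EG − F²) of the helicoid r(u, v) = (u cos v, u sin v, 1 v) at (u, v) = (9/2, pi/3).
K = -16/7225

Coefficients of the first fundamental form: E = 1, F = 0, G = u^2 + 1.
Coefficients of the second fundamental form: L = 0, M = -1/sqrt(u^2 + 1), N = 0.
Assemble K = (LN − M²)/(EG − F²) = -1/(u^2 + 1)^2. At (u, v) = (9/2, pi/3): K = -16/7225.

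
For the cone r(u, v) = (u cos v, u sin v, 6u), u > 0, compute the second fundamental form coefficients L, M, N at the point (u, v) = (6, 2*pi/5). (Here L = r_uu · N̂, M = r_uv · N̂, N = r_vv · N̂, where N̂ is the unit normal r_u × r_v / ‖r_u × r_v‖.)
L = 0;  M = 0;  N = 36*sqrt(37)/37

Compute the unit normal N̂(u, v) = (-6*sqrt(37)*u*cos(v)/(37*Abs(u)), -6*sqrt(37)*u*sin(v)/(37*Abs(u)), sqrt(37)*u/(37*Abs(u))), and the second partials r_uu, r_uv, r_vv. Take dot products:
  L(u, v) = r_uu · N̂ = 0,
  M(u, v) = r_uv · N̂ = 0,
  N(u, v) = r_vv · N̂ = 6*sqrt(37)*u^2/(37*Abs(u)).
Evaluating at (u, v) = (6, 2*pi/5):
  L = 0, M = 0, N = 36*sqrt(37)/37.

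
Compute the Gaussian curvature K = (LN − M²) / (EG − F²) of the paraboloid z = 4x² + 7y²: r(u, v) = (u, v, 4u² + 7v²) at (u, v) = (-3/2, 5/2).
K = 28/469225

Coefficients of the first fundamental form: E = 64*u^2 + 1, F = 112*u*v, G = 196*v^2 + 1.
Coefficients of the second fundamental form: L = 8/sqrt(64*u^2 + 196*v^2 + 1), M = 0, N = 14/sqrt(64*u^2 + 196*v^2 + 1).
Assemble K = (LN − M²)/(EG − F²) = 112/(4096*u^4 + 25088*u^2*v^2 + 128*u^2 + 38416*v^4 + 392*v^2 + 1). At (u, v) = (-3/2, 5/2): K = 28/469225.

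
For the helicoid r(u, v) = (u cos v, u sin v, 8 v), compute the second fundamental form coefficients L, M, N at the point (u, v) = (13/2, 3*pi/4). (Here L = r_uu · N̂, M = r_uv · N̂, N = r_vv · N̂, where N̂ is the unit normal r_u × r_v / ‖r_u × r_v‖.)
L = 0;  M = -16*sqrt(17)/85;  N = 0

Compute the unit normal N̂(u, v) = (8*sin(v)/sqrt(u^2 + 64), -8*cos(v)/sqrt(u^2 + 64), u/sqrt(u^2 + 64)), and the second partials r_uu, r_uv, r_vv. Take dot products:
  L(u, v) = r_uu · N̂ = 0,
  M(u, v) = r_uv · N̂ = -8/sqrt(u^2 + 64),
  N(u, v) = r_vv · N̂ = 0.
Evaluating at (u, v) = (13/2, 3*pi/4):
  L = 0, M = -16*sqrt(17)/85, N = 0.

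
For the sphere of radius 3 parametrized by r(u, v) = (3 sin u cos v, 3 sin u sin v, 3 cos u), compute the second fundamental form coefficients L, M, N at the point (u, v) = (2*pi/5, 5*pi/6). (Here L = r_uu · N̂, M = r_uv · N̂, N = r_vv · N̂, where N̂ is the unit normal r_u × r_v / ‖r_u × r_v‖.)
L = -3;  M = 0;  N = -15/8 - 3*sqrt(5)/8

Compute the unit normal N̂(u, v) = (sin(u)^2*cos(v)/Abs(sin(u)), sin(u)^2*sin(v)/Abs(sin(u)), sin(2*u)/(2*Abs(sin(u)))), and the second partials r_uu, r_uv, r_vv. Take dot products:
  L(u, v) = r_uu · N̂ = -3*sin(u)/Abs(sin(u)),
  M(u, v) = r_uv · N̂ = 0,
  N(u, v) = r_vv · N̂ = -3*sin(u)^3/Abs(sin(u)).
Evaluating at (u, v) = (2*pi/5, 5*pi/6):
  L = -3, M = 0, N = -15/8 - 3*sqrt(5)/8.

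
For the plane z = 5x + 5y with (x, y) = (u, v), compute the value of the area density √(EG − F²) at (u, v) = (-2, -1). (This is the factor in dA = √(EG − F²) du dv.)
√(EG − F²)|_{(-2, -1)} = sqrt(51)

E = 26, F = 25, G = 26, so EG − F² = 51. Taking the positive square root: √(EG − F²) = sqrt(51). At (u, v) = (-2, -1): sqrt(51).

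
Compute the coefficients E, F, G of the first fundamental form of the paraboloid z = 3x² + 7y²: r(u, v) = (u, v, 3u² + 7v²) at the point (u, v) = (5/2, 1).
E = 226;  F = 210;  G = 197

Partials: r_u = (1, 0, 6*u), r_v = (0, 1, 14*v). As functions of (u, v):
  E = r_u · r_u = 36*u^2 + 1,
  F = r_u · r_v = 84*u*v,
  G = r_v · r_v = 196*v^2 + 1.
Evaluating at (u, v) = (5/2, 1): E = 226, F = 210, G = 197.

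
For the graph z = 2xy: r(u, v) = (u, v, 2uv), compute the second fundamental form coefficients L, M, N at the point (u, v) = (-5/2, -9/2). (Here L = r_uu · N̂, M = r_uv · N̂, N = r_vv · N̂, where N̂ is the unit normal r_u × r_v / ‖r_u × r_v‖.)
L = 0;  M = 2*sqrt(107)/107;  N = 0

Compute the unit normal N̂(u, v) = (-2*v/sqrt(4*u^2 + 4*v^2 + 1), -2*u/sqrt(4*u^2 + 4*v^2 + 1), 1/sqrt(4*u^2 + 4*v^2 + 1)), and the second partials r_uu, r_uv, r_vv. Take dot products:
  L(u, v) = r_uu · N̂ = 0,
  M(u, v) = r_uv · N̂ = 2/sqrt(4*u^2 + 4*v^2 + 1),
  N(u, v) = r_vv · N̂ = 0.
Evaluating at (u, v) = (-5/2, -9/2):
  L = 0, M = 2*sqrt(107)/107, N = 0.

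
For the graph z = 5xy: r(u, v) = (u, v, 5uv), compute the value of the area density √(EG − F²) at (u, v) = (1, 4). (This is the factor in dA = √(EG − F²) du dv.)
√(EG − F²)|_{(1, 4)} = sqrt(426)

E = 25*v^2 + 1, F = 25*u*v, G = 25*u^2 + 1, so EG − F² = 25*u^2 + 25*v^2 + 1. Taking the positive square root: √(EG − F²) = sqrt(25*u^2 + 25*v^2 + 1). At (u, v) = (1, 4): sqrt(426).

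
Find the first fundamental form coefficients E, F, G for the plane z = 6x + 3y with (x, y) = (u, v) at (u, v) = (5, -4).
E = 37;  F = 18;  G = 10

Partials: r_u = (1, 0, 6), r_v = (0, 1, 3). As functions of (u, v):
  E = r_u · r_u = 37,
  F = r_u · r_v = 18,
  G = r_v · r_v = 10.
Evaluating at (u, v) = (5, -4): E = 37, F = 18, G = 10.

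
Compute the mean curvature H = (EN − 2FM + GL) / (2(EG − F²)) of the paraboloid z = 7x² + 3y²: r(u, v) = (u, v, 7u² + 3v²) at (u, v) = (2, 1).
H = 2614*sqrt(821)/674041

With E = 196*u^2 + 1, F = 84*u*v, G = 36*v^2 + 1, L = 14/sqrt(196*u^2 + 36*v^2 + 1), M = 0, N = 6/sqrt(196*u^2 + 36*v^2 + 1), assemble
  H = (EN − 2FM + GL) / (2(EG − F²)) = 2*(294*u^2 + 126*v^2 + 5)/(196*u^2 + 36*v^2 + 1)^(3/2).
At (u, v) = (2, 1): H = 2614*sqrt(821)/674041.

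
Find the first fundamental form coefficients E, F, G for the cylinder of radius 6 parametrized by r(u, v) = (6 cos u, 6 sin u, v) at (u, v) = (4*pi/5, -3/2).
E = 36;  F = 0;  G = 1

Partials: r_u = (-6*sin(u), 6*cos(u), 0), r_v = (0, 0, 1). As functions of (u, v):
  E = r_u · r_u = 36,
  F = r_u · r_v = 0,
  G = r_v · r_v = 1.
Evaluating at (u, v) = (4*pi/5, -3/2): E = 36, F = 0, G = 1.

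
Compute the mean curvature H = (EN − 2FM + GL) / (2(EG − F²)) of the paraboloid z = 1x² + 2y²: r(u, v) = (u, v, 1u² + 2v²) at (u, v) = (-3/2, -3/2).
H = 57*sqrt(46)/2116

With E = 4*u^2 + 1, F = 8*u*v, G = 16*v^2 + 1, L = 2/sqrt(4*u^2 + 16*v^2 + 1), M = 0, N = 4/sqrt(4*u^2 + 16*v^2 + 1), assemble
  H = (EN − 2FM + GL) / (2(EG − F²)) = (8*u^2 + 16*v^2 + 3)/(4*u^2 + 16*v^2 + 1)^(3/2).
At (u, v) = (-3/2, -3/2): H = 57*sqrt(46)/2116.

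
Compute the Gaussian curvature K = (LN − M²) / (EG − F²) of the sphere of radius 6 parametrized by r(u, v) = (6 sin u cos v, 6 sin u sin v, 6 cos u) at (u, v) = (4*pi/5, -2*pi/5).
K = 1/36

Coefficients of the first fundamental form: E = 36, F = 0, G = 36*sin(u)^2.
Coefficients of the second fundamental form: L = -6*sin(u)/Abs(sin(u)), M = 0, N = -6*sin(u)^3/Abs(sin(u)).
Assemble K = (LN − M²)/(EG − F²) = 1/36. At (u, v) = (4*pi/5, -2*pi/5): K = 1/36.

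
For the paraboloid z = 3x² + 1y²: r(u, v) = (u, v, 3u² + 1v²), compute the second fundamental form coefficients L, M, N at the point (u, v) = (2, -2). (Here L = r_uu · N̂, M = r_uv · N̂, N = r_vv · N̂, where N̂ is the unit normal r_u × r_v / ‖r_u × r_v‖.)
L = 6*sqrt(161)/161;  M = 0;  N = 2*sqrt(161)/161

Compute the unit normal N̂(u, v) = (-6*u/sqrt(36*u^2 + 4*v^2 + 1), -2*v/sqrt(36*u^2 + 4*v^2 + 1), 1/sqrt(36*u^2 + 4*v^2 + 1)), and the second partials r_uu, r_uv, r_vv. Take dot products:
  L(u, v) = r_uu · N̂ = 6/sqrt(36*u^2 + 4*v^2 + 1),
  M(u, v) = r_uv · N̂ = 0,
  N(u, v) = r_vv · N̂ = 2/sqrt(36*u^2 + 4*v^2 + 1).
Evaluating at (u, v) = (2, -2):
  L = 6*sqrt(161)/161, M = 0, N = 2*sqrt(161)/161.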